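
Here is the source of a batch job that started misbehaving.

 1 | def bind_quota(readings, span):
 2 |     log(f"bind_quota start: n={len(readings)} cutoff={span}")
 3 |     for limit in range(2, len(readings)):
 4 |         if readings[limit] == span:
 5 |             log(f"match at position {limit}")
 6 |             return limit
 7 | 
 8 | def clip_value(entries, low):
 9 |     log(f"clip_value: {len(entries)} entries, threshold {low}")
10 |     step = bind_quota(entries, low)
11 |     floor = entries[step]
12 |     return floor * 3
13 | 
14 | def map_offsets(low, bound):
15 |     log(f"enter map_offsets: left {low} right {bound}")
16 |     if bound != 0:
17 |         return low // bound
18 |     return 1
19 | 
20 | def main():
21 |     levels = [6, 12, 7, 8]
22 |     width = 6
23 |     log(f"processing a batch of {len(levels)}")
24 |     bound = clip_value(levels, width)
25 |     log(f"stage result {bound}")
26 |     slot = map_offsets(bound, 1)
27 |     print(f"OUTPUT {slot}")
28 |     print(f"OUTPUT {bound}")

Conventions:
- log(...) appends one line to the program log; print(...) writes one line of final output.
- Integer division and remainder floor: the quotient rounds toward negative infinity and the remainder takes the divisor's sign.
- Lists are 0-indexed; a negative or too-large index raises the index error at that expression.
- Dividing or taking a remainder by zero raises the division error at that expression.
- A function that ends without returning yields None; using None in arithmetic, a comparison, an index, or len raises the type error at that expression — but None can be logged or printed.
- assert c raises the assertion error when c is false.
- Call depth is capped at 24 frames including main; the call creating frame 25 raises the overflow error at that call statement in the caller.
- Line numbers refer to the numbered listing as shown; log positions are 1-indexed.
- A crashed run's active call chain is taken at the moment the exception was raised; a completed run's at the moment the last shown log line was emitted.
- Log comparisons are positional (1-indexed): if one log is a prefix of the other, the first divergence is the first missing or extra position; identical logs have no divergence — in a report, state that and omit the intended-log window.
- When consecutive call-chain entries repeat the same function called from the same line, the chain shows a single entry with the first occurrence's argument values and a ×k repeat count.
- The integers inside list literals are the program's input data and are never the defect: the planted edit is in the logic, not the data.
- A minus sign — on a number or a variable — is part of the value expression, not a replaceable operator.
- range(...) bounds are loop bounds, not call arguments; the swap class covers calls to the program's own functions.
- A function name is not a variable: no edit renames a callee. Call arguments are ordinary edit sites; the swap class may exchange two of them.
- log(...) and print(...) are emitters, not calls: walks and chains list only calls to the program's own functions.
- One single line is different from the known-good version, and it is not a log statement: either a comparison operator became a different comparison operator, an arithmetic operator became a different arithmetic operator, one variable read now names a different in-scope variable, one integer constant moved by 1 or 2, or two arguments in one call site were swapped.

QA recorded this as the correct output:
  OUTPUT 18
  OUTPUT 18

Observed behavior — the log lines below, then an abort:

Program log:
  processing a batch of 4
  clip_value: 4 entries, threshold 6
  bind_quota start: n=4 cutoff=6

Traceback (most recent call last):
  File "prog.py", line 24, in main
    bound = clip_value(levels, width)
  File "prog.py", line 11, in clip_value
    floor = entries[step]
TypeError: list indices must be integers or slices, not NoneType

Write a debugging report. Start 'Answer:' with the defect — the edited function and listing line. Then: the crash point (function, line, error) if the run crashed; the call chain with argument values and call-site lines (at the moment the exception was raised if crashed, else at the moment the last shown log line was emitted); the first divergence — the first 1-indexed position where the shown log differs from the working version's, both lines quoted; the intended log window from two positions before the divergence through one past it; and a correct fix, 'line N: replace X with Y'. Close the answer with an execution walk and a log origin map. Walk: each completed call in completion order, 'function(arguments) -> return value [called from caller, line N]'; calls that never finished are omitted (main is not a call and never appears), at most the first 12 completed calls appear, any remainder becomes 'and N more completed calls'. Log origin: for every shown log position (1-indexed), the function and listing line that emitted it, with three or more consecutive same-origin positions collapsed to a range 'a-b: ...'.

Answer: the defect is in bind_quota at line 3.
Key fact: The shown log is a 3-line prefix of the intended one, whose next entry is 'match at position 0'.
Crash: clip_value, line 11, TypeError.
Call chain: main -> clip_value([6, 12, 7, 8], 6) (called at line 24).
First divergence: position 4 — after 3 matching lines the faulty run goes silent; intended next line 'match at position 0'.
Intended log window:
  2: clip_value: 4 entries, threshold 6
  3: bind_quota start: n=4 cutoff=6
  4: match at position 0
  5: stage result 18
Execution walk:
  bind_quota([6, 12, 7, 8], 6) -> None  [called from clip_value, line 10]
Origin of each log line:
  1: from main, line 23
  2: from clip_value, line 9
  3: from bind_quota, line 2
A correct fix: line 3: replace `2` with `0`.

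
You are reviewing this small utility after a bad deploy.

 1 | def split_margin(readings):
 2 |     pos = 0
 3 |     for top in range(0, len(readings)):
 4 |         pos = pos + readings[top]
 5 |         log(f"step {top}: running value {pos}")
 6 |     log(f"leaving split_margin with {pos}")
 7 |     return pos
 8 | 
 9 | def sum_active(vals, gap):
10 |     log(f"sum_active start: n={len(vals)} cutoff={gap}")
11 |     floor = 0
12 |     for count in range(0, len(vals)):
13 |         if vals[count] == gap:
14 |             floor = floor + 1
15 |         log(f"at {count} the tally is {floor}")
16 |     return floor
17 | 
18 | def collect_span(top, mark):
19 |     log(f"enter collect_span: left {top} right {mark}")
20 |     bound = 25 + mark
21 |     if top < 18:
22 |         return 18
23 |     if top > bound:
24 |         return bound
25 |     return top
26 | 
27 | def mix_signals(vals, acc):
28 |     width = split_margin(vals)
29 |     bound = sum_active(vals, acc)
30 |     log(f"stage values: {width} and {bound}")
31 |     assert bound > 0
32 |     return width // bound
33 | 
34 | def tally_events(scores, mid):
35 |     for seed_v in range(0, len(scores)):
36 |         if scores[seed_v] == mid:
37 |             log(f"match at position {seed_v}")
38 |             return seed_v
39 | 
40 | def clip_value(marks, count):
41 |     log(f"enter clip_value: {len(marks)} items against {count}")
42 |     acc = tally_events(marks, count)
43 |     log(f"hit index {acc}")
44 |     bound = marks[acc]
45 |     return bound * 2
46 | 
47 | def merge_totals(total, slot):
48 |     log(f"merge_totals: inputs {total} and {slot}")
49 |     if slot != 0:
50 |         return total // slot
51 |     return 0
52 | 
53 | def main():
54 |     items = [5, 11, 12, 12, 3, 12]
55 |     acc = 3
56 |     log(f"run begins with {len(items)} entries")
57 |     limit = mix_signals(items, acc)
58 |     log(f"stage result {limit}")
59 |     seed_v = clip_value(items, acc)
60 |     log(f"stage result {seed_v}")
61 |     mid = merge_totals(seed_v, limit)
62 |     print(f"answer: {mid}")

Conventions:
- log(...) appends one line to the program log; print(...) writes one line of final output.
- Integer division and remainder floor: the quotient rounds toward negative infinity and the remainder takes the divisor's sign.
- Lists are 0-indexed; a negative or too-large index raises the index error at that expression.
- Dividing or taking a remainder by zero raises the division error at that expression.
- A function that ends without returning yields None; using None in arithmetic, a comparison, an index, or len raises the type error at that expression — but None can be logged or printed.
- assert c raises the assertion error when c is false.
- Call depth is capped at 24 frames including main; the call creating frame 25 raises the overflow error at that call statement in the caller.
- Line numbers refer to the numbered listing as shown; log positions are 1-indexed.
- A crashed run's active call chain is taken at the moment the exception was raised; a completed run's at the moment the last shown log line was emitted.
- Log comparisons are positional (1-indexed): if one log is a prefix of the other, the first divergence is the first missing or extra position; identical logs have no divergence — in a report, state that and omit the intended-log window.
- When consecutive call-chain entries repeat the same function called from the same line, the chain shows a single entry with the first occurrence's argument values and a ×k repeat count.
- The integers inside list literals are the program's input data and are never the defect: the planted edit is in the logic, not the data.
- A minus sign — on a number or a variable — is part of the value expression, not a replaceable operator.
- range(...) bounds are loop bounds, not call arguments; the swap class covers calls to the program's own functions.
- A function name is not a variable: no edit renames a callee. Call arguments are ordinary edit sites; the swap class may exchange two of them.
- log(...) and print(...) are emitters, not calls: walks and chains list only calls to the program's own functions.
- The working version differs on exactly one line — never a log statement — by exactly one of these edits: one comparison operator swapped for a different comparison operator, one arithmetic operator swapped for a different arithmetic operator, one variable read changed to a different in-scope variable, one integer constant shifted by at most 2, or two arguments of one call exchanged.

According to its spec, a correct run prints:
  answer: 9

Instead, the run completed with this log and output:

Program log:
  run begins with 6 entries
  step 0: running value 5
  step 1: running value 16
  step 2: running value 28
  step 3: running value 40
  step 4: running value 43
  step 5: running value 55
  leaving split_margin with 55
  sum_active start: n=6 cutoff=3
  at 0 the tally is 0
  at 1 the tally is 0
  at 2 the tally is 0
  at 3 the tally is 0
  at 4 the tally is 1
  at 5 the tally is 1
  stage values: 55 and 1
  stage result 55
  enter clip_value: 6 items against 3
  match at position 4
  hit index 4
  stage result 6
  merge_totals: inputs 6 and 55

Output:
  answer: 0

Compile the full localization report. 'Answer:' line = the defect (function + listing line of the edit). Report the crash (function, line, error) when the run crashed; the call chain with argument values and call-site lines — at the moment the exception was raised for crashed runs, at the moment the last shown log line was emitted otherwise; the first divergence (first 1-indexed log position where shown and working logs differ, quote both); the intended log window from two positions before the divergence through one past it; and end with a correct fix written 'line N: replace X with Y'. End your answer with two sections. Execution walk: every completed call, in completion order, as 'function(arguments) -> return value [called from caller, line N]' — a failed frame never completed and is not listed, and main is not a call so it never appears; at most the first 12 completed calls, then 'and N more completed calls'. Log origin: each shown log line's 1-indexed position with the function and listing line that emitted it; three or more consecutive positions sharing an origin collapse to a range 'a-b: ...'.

Answer: the defect is in main at line 61.
Core observation: The log first diverges at position 22: the faulty run prints 'merge_totals: inputs 6 and 55' where the working version prints 'merge_totals: inputs 55 and 6'.
Call chain: main -> merge_totals(6, 55) (called at line 61).
First divergence: position 22 — shown 'merge_totals: inputs 6 and 55', intended 'merge_totals: inputs 55 and 6'.
Intended log window:
  20: hit index 4
  21: stage result 6
  22: merge_totals: inputs 55 and 6
Execution walk:
  split_margin([5, 11, 12, 12, 3, 12]) -> 55  [called from mix_signals, line 28]
  sum_active([5, 11, 12, 12, 3, 12], 3) -> 1  [called from mix_signals, line 29]
  mix_signals([5, 11, 12, 12, 3, 12], 3) -> 55  [called from main, line 57]
  tally_events([5, 11, 12, 12, 3, 12], 3) -> 4  [called from clip_value, line 42]
  clip_value([5, 11, 12, 12, 3, 12], 3) -> 6  [called from main, line 59]
  merge_totals(6, 55) -> 0  [called from main, line 61]
Log origins:
  1: emitted by main (line 56)
  2-7: emitted by split_margin (line 5)
  8: emitted by split_margin (line 6)
  9: emitted by sum_active (line 10)
  10-15: emitted by sum_active (line 15)
  16: emitted by mix_signals (line 30)
  17: emitted by main (line 58)
  18: emitted by clip_value (line 41)
  19: emitted by tally_events (line 37)
  20: emitted by clip_value (line 43)
  21: emitted by main (line 60)
  22: emitted by merge_totals (line 48)
A correct fix: line 61: replace `merge_totals(seed_v, limit)` with `merge_totals(limit, seed_v)`.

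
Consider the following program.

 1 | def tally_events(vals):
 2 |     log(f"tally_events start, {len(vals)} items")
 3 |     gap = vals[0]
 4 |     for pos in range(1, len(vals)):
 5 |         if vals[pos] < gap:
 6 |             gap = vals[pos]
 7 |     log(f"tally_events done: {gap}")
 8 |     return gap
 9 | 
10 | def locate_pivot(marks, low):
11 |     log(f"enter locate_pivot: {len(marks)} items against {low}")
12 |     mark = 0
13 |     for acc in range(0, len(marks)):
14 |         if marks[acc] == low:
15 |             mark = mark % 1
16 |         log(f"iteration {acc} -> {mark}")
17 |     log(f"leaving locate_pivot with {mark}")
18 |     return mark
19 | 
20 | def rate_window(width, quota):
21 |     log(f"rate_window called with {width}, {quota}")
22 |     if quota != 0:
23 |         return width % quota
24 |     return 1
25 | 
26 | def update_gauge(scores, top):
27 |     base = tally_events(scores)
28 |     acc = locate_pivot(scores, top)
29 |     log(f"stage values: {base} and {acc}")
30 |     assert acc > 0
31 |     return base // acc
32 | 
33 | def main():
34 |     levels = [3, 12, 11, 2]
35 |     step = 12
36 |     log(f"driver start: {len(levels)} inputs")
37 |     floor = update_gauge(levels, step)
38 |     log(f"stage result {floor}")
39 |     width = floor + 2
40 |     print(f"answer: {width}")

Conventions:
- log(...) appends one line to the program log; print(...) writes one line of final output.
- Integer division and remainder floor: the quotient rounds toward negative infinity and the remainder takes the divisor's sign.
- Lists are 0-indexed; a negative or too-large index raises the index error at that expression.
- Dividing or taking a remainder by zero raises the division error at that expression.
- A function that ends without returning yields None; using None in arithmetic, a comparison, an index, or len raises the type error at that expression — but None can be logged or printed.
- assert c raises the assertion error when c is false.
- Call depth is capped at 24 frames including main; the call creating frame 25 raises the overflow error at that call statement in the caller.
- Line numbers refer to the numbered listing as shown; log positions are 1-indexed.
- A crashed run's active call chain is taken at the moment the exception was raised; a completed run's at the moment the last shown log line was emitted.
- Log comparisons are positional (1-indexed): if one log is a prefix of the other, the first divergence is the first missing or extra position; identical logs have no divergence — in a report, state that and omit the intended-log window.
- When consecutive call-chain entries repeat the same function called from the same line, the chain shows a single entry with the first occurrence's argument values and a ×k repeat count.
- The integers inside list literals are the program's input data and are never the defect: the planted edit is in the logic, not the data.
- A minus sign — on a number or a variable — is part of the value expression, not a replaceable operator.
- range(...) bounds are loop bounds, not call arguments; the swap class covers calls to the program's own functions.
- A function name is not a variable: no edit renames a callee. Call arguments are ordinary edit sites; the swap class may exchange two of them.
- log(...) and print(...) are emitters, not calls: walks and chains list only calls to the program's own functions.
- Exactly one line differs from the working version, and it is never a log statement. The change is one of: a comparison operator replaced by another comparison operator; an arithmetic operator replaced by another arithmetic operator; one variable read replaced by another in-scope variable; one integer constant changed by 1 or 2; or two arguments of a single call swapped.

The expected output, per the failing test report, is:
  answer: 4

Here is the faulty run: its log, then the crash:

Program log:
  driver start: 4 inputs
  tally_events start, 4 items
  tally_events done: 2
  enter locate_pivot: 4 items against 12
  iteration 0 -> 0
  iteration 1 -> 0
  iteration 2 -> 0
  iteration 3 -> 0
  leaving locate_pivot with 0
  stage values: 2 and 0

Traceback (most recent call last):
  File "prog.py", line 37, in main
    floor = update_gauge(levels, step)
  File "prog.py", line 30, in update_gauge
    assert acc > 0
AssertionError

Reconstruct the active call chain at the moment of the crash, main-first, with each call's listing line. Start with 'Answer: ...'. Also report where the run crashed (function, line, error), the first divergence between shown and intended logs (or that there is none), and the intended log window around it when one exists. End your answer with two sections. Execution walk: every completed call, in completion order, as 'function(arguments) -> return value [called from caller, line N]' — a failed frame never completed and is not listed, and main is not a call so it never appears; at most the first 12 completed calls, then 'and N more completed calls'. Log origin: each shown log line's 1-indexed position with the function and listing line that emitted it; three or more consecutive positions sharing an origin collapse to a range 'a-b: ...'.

Answer: main -> update_gauge (called at line 37).
Key fact: At log position 6 the runs split — shown 'iteration 1 -> 0', but the working version logs 'iteration 1 -> 1'.
Crash: update_gauge, line 30, AssertionError.
First divergence: at position 6 the run shows 'iteration 1 -> 0' where the working version logs 'iteration 1 -> 1'.
Intended log window:
  4: enter locate_pivot: 4 items against 12
  5: iteration 0 -> 0
  6: iteration 1 -> 1
  7: iteration 2 -> 1
Execution walk:
  tally_events([3, 12, 11, 2]) -> 2  [called from update_gauge, line 27]
  locate_pivot([3, 12, 11, 2], 12) -> 0  [called from update_gauge, line 28]
Log line origins:
  1: logged in main at line 36
  2: logged in tally_events at line 2
  3: logged in tally_events at line 7
  4: logged in locate_pivot at line 11
  5-8: logged in locate_pivot at line 16
  9: logged in locate_pivot at line 17
  10: logged in update_gauge at line 29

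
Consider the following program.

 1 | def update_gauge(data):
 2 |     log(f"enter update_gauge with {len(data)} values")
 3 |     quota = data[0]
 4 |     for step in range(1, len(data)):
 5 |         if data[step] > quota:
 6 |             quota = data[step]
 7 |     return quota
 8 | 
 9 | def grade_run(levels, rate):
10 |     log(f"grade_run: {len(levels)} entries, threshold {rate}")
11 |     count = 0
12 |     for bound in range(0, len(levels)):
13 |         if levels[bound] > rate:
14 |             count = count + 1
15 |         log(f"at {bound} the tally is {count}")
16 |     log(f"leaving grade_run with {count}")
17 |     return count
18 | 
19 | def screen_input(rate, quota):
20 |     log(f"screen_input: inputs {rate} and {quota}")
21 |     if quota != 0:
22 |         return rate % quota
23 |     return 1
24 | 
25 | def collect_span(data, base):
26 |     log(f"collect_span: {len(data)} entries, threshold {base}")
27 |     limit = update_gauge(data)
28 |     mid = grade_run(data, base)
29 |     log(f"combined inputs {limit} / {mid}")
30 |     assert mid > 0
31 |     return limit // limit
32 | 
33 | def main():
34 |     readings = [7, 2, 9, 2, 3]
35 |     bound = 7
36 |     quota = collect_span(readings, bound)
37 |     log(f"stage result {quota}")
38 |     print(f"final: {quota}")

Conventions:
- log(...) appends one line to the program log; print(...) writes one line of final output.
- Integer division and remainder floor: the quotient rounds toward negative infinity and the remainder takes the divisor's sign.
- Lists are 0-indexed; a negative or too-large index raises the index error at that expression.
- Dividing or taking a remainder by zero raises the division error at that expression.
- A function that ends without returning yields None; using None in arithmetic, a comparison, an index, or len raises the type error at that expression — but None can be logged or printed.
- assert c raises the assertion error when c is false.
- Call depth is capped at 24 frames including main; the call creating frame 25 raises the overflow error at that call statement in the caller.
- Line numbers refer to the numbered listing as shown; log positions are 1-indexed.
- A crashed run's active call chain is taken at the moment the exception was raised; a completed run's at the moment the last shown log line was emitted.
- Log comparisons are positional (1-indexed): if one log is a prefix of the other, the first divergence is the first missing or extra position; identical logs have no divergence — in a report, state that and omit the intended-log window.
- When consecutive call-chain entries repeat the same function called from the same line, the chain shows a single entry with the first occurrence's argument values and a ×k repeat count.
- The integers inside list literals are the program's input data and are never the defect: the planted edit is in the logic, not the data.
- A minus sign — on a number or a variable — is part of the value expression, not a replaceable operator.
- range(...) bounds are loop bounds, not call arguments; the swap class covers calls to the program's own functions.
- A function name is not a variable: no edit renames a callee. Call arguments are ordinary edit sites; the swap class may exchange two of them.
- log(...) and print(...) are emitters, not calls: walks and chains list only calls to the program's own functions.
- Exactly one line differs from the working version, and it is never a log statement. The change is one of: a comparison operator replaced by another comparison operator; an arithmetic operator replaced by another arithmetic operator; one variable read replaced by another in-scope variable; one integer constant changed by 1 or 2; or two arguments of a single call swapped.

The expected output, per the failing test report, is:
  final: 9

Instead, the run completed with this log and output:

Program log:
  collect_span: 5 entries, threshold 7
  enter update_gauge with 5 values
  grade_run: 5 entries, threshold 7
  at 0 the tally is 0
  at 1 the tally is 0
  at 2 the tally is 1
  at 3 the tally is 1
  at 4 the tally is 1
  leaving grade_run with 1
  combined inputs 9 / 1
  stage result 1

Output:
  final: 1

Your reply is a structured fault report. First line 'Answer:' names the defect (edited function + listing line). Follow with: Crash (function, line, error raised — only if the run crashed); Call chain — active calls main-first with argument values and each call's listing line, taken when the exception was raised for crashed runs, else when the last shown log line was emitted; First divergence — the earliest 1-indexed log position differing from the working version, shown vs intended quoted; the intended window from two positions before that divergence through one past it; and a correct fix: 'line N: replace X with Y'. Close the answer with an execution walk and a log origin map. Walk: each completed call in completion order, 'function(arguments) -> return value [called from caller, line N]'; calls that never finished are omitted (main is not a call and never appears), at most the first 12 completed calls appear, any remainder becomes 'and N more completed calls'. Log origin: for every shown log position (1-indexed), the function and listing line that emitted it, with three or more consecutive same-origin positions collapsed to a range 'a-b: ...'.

Answer: the defect is in collect_span at line 31.
Key fact: Log line 11 is where behavior first shows: 'stage result 1' appears instead of 'stage result 9'.
Call chain: main.
First divergence: at position 11 the run shows 'stage result 1' where the working version logs 'stage result 9'.
Intended log window:
  9: leaving grade_run with 1
  10: combined inputs 9 / 1
  11: stage result 9
Execution walk:
  update_gauge([7, 2, 9, 2, 3]) -> 9  [called from collect_span, line 27]
  grade_run([7, 2, 9, 2, 3], 7) -> 1  [called from collect_span, line 28]
  collect_span([7, 2, 9, 2, 3], 7) -> 1  [called from main, line 36]
Origin of each log line:
  1: from collect_span, line 26
  2: from update_gauge, line 2
  3: from grade_run, line 10
  4-8: from grade_run, line 15
  9: from grade_run, line 16
  10: from collect_span, line 29
  11: from main, line 37
A correct fix: line 31: replace `limit // limit` with `limit // mid`.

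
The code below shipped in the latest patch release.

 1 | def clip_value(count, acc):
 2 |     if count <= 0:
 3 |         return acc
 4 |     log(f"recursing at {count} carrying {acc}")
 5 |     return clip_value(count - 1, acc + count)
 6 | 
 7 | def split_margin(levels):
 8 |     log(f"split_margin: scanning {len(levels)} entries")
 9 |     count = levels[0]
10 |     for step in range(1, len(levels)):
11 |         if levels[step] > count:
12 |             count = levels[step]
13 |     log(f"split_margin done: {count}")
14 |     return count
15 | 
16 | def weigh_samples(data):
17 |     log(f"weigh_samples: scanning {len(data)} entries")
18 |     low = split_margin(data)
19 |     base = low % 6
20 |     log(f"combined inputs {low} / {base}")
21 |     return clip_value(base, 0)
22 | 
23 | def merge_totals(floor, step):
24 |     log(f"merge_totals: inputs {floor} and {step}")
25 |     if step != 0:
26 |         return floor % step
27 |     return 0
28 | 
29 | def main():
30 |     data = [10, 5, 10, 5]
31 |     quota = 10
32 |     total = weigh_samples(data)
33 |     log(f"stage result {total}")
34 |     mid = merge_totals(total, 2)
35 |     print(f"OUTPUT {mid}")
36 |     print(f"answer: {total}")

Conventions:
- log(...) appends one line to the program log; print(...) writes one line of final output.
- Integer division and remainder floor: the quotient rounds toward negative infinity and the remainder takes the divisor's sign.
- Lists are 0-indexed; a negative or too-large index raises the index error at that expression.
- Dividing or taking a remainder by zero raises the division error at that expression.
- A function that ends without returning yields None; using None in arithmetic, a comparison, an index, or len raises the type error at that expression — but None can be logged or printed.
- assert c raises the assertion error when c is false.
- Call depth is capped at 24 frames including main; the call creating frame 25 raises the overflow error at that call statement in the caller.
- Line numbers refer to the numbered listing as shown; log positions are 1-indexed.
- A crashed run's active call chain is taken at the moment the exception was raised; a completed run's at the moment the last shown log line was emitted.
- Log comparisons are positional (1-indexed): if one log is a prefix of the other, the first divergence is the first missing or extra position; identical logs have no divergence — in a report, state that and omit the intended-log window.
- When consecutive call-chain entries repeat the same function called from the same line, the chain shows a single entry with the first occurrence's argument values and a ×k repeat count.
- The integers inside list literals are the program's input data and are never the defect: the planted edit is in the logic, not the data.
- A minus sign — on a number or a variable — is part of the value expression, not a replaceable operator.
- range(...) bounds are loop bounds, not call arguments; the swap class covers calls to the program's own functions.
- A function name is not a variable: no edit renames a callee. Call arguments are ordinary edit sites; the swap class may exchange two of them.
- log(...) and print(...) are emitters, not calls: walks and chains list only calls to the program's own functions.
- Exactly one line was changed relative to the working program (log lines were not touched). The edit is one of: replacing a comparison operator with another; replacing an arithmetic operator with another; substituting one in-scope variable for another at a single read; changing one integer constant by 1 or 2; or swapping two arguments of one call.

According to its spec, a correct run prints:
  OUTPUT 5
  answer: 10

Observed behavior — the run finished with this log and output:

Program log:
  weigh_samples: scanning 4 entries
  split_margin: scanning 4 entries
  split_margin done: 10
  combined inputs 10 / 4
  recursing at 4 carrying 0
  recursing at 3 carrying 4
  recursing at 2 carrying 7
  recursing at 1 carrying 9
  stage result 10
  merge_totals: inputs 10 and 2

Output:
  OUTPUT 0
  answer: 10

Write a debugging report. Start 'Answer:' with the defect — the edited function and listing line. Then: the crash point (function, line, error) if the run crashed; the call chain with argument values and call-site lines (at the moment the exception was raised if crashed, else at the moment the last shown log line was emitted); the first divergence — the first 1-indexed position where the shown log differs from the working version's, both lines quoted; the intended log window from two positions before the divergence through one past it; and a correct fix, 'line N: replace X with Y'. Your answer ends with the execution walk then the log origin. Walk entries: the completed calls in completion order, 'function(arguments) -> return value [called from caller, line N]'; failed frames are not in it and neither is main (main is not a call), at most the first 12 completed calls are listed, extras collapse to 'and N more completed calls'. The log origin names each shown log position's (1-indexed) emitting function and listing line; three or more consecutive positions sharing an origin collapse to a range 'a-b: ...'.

Answer: the defect is in merge_totals at line 26.
Key fact: Every logged value matches the working version; the printed result is what differs.
Call chain: main -> merge_totals(10, 2) (called at line 34).
First divergence: none — the logs agree in full.
Execution walk:
  split_margin([10, 5, 10, 5]) -> 10  [called from weigh_samples, line 18]
  clip_value(0, 10) -> 10  [called from clip_value, line 5]
  clip_value(1, 9) -> 10  [called from clip_value, line 5]
  clip_value(2, 7) -> 10  [called from clip_value, line 5]
  clip_value(3, 4) -> 10  [called from clip_value, line 5]
  clip_value(4, 0) -> 10  [called from weigh_samples, line 21]
  weigh_samples([10, 5, 10, 5]) -> 10  [called from main, line 32]
  merge_totals(10, 2) -> 0  [called from main, line 34]
Log origin:
  1 — weigh_samples, line 17
  2 — split_margin, line 8
  3 — split_margin, line 13
  4 — weigh_samples, line 20
  5-8 — clip_value, line 4
  9 — main, line 33
  10 — merge_totals, line 24
A correct fix: line 26: replace `%` with `//`.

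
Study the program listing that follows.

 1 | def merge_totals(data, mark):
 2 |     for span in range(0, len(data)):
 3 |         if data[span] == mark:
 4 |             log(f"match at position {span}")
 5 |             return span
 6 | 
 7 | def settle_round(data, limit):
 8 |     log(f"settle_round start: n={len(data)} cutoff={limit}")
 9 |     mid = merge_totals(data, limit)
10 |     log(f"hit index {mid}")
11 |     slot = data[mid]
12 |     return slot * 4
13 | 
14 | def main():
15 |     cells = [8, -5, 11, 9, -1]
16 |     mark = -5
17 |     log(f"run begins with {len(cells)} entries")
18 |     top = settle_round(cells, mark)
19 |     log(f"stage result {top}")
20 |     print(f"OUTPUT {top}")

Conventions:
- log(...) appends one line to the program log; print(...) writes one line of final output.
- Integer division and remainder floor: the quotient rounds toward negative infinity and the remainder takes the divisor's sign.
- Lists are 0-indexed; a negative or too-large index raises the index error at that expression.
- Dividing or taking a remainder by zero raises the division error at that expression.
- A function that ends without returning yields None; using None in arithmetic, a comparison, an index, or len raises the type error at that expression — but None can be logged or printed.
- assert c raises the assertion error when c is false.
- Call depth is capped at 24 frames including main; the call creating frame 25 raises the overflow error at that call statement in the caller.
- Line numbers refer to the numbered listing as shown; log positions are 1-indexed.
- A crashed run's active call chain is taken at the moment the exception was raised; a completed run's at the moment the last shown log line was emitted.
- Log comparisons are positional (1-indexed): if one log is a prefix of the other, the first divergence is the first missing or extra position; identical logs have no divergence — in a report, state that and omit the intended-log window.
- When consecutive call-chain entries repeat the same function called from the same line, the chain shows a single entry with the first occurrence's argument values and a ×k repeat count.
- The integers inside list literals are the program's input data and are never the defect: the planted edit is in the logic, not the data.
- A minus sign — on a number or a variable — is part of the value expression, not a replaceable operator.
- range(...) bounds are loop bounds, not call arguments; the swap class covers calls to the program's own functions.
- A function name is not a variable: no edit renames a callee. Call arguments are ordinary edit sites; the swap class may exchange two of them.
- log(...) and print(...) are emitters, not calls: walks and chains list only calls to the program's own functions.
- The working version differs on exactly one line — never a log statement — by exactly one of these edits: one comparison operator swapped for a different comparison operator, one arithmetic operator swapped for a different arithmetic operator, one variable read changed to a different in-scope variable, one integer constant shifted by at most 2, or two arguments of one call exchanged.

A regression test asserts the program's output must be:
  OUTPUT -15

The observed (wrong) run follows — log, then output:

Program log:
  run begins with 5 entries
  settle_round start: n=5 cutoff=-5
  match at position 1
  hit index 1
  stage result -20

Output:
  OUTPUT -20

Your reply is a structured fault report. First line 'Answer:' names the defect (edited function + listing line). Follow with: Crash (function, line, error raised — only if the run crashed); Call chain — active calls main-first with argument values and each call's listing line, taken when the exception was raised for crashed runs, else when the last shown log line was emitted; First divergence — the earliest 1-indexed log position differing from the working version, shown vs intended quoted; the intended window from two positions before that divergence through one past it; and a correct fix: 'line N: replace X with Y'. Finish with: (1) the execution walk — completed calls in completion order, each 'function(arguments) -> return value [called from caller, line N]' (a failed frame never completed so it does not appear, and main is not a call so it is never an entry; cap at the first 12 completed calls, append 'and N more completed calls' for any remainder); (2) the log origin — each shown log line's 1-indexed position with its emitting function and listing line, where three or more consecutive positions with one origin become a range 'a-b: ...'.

Answer: the defect is in settle_round at line 12.
The tell: Position 5 is the first bad log line: 'stage result -20' should read 'stage result -15'.
Call chain: main.
First divergence: at position 5 the run shows 'stage result -20' where the working version logs 'stage result -15'.
Intended log window:
  3: match at position 1
  4: hit index 1
  5: stage result -15
Execution walk:
  merge_totals([8, -5, 11, 9, -1], -5) -> 1  [called from settle_round, line 9]
  settle_round([8, -5, 11, 9, -1], -5) -> -20  [called from main, line 18]
Log origin:
  1: from main, line 17
  2: from settle_round, line 8
  3: from merge_totals, line 4
  4: from settle_round, line 10
  5: from main, line 19
A correct fix: line 12: replace `4` with `3`.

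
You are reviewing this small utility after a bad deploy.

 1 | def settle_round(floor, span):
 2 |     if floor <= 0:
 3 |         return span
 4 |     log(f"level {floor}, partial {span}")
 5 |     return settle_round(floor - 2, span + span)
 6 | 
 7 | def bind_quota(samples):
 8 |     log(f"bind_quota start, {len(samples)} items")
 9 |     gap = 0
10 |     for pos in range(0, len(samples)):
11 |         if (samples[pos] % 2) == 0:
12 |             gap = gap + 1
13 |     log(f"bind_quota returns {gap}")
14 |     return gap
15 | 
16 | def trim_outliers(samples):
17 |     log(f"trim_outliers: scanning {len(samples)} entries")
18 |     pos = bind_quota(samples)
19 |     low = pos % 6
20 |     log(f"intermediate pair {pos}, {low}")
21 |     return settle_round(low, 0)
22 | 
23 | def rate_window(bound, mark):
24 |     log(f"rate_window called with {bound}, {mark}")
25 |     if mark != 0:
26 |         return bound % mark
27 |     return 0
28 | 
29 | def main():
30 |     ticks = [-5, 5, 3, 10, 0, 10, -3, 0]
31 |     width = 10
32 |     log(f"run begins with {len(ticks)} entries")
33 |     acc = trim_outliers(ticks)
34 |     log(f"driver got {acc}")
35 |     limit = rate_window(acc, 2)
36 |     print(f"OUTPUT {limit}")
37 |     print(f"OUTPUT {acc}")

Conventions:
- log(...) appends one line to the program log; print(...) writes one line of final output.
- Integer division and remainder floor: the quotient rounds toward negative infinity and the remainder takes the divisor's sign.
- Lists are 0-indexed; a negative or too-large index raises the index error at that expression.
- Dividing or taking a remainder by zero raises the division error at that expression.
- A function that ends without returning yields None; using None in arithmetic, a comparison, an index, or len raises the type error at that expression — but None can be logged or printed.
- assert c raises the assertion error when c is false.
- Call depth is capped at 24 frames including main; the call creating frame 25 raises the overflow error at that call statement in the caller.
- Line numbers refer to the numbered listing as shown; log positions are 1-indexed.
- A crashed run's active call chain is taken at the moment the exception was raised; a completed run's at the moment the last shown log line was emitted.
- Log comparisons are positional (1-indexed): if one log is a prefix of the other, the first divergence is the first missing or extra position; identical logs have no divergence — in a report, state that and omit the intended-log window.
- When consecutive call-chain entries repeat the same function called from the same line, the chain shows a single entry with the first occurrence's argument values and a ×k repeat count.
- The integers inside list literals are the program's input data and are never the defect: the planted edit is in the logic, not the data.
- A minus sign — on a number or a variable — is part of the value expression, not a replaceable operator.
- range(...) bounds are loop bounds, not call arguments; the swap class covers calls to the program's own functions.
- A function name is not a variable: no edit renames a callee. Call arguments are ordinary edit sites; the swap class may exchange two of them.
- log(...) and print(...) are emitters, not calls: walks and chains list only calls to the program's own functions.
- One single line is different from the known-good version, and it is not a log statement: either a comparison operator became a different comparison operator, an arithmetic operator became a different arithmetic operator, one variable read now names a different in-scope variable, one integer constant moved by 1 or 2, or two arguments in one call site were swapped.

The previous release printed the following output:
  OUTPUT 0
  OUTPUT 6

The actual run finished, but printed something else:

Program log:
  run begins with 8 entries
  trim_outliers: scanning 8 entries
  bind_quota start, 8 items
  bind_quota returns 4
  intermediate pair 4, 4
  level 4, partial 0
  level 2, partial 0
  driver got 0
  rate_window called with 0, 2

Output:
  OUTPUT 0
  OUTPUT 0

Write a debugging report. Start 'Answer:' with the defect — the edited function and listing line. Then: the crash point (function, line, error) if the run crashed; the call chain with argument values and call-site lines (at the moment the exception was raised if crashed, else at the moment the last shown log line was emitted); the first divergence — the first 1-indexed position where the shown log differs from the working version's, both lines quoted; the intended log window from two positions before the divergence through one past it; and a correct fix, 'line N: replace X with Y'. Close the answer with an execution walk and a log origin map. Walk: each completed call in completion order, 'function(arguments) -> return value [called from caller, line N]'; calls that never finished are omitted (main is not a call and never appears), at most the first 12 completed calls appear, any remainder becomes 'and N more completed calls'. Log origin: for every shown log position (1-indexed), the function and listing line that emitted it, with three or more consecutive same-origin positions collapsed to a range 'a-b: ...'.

Answer: the defect is in settle_round at line 5.
Key fact: Log line 7 is where behavior first shows: 'level 2, partial 0' appears instead of 'level 2, partial 4'.
Call chain: main -> rate_window(0, 2) (called at line 35).
First divergence: position 7 — shown 'level 2, partial 0', intended 'level 2, partial 4'.
Intended log window:
  5: intermediate pair 4, 4
  6: level 4, partial 0
  7: level 2, partial 4
  8: driver got 6
Execution walk:
  bind_quota([-5, 5, 3, 10, 0, 10, -3, 0]) -> 4  [called from trim_outliers, line 18]
  settle_round(0, 0) -> 0  [called from settle_round, line 5]
  settle_round(2, 0) -> 0  [called from settle_round, line 5]
  settle_round(4, 0) -> 0  [called from trim_outliers, line 21]
  trim_outliers([-5, 5, 3, 10, 0, 10, -3, 0]) -> 0  [called from main, line 33]
  rate_window(0, 2) -> 0  [called from main, line 35]
Origin of each log line:
  1: from main, line 32
  2: from trim_outliers, line 17
  3: from bind_quota, line 8
  4: from bind_quota, line 13
  5: from trim_outliers, line 20
  6: from settle_round, line 4
  7: from settle_round, line 4
  8: from main, line 34
  9: from rate_window, line 24
A correct fix: line 5: replace `span + span` with `span + floor`.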